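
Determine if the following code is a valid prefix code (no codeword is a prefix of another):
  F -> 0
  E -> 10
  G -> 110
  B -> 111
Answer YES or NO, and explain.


Checking each pair (does one codeword prefix another?):
  F='0' vs E='10': no prefix
  F='0' vs G='110': no prefix
  F='0' vs B='111': no prefix
  E='10' vs F='0': no prefix
  E='10' vs G='110': no prefix
  E='10' vs B='111': no prefix
  G='110' vs F='0': no prefix
  G='110' vs E='10': no prefix
  G='110' vs B='111': no prefix
  B='111' vs F='0': no prefix
  B='111' vs E='10': no prefix
  B='111' vs G='110': no prefix
No violation found over all pairs.

YES -- this is a valid prefix code. No codeword is a prefix of any other codeword.


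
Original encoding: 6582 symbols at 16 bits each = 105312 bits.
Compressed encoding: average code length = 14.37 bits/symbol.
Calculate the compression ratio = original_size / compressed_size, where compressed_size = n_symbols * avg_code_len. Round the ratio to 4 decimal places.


original_size = n_symbols * orig_bits = 6582 * 16 = 105312 bits
compressed_size = n_symbols * avg_code_len = 6582 * 14.37 = 94583.34 bits
ratio = original_size / compressed_size = 105312 / 94583.34 = 1.1134

Compression ratio = 1.1134


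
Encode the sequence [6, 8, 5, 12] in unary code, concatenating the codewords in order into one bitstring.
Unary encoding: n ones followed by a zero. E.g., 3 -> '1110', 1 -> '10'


Encode each number as n ones followed by a terminating 0:
  6 -> 1111110 (7 bits)
  8 -> 111111110 (9 bits)
  5 -> 111110 (6 bits)
  12 -> 1111111111110 (13 bits)
Total length = 7 + 9 + 6 + 13 = 35 bits.

Unary([6, 8, 5, 12]) = 11111101111111101111101111111111110 (35 bits)


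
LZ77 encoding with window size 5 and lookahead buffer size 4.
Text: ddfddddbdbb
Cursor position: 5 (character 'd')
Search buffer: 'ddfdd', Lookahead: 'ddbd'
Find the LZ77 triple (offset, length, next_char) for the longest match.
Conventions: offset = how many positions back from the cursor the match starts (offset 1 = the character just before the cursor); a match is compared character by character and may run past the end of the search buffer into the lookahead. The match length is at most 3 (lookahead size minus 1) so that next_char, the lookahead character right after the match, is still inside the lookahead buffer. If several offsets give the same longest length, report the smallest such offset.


Try each offset into the search buffer:
  offset=1 (pos 4, char 'd'): match length 2
  offset=2 (pos 3, char 'd'): match length 2
  offset=3 (pos 2, char 'f'): match length 0
  offset=4 (pos 1, char 'd'): match length 1
  offset=5 (pos 0, char 'd'): match length 2
Longest match has length 2, found at offsets 1, 2, 5; take the smallest, offset 1.
next_char = character at position 5 + 2 = 7 -> 'b'

Best match: offset=1, length=2 (matching 'dd' starting at position 4)
LZ77 triple: (1, 2, 'b')


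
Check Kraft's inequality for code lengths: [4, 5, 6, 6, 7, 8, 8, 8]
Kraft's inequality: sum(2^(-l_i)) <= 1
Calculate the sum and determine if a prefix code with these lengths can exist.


Sum = 2^(-4) + 2^(-5) + 2^(-6) + 2^(-6) + 2^(-7) + 2^(-8) + 2^(-8) + 2^(-8)
    = 0.0625 + 0.03125 + 0.015625 + 0.015625 + 0.0078125 + 0.00390625 + 0.00390625 + 0.00390625
    = 37/256 = 0.14453125
Since 0.14453125 <= 1, Kraft's inequality IS satisfied.
A prefix code with these lengths CAN exist.

Kraft sum = 0.14453125. Satisfied.


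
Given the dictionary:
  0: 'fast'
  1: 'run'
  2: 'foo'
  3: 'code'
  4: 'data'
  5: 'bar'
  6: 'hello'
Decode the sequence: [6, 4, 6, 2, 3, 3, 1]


Look up each index in the dictionary:
  6 -> 'hello'
  4 -> 'data'
  6 -> 'hello'
  2 -> 'foo'
  3 -> 'code'
  3 -> 'code'
  1 -> 'run'

Decoded: "hello data hello foo code code run"


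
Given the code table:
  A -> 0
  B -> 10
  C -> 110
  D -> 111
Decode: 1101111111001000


Decoding:
110 -> C
111 -> D
111 -> D
10 -> B
0 -> A
10 -> B
0 -> A
0 -> A


Result: CDDBABAA


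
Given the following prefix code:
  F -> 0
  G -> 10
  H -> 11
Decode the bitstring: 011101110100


Decoding step by step:
Bits 0 -> F
Bits 11 -> H
Bits 10 -> G
Bits 11 -> H
Bits 10 -> G
Bits 10 -> G
Bits 0 -> F


Decoded message: FHGHGGF


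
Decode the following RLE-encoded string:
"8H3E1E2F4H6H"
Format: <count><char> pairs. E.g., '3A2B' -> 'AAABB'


Expanding each <count><char> pair:
  8H -> 'HHHHHHHH'
  3E -> 'EEE'
  1E -> 'E'
  2F -> 'FF'
  4H -> 'HHHH'
  6H -> 'HHHHHH'

Decoded = HHHHHHHHEEEEFFHHHHHHHHHH


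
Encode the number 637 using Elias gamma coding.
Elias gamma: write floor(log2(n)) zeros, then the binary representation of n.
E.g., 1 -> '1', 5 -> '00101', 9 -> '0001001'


num_bits = floor(log2(637)) + 1 = 10
leading_zeros = num_bits - 1 = 9
binary(637) = 1001111101

Elias gamma(637) = '000000000' + '1001111101' = 0000000001001111101 (19 bits)


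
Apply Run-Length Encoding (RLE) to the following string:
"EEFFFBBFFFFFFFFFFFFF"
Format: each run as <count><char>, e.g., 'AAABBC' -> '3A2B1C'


Scanning runs left to right:
  i=0: run of 'E' x 2 -> '2E'
  i=2: run of 'F' x 3 -> '3F'
  i=5: run of 'B' x 2 -> '2B'
  i=7: run of 'F' x 13 -> '13F'

RLE = 2E3F2B13F


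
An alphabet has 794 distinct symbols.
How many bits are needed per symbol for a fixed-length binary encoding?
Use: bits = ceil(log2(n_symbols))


log2(794) = 9.633
Bracket: 2^9 = 512 < 794 <= 2^10 = 1024
So ceil(log2(794)) = 10

bits = ceil(log2(794)) = ceil(9.633) = 10 bits


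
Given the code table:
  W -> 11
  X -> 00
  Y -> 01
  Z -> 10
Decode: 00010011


Decoding:
00 -> X
01 -> Y
00 -> X
11 -> W


Result: XYXW


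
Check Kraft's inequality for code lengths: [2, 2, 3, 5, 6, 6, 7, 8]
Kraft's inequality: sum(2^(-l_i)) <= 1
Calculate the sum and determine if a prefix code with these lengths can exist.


Sum = 2^(-2) + 2^(-2) + 2^(-3) + 2^(-5) + 2^(-6) + 2^(-6) + 2^(-7) + 2^(-8)
    = 0.25 + 0.25 + 0.125 + 0.03125 + 0.015625 + 0.015625 + 0.0078125 + 0.00390625
    = 179/256 = 0.69921875
Since 0.69921875 <= 1, Kraft's inequality IS satisfied.
A prefix code with these lengths CAN exist.

Kraft sum = 0.69921875. Satisfied.


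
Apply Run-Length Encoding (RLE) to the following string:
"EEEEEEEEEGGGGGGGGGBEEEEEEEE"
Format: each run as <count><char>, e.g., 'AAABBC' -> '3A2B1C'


Scanning runs left to right:
  i=0: run of 'E' x 9 -> '9E'
  i=9: run of 'G' x 9 -> '9G'
  i=18: run of 'B' x 1 -> '1B'
  i=19: run of 'E' x 8 -> '8E'

RLE = 9E9G1B8E


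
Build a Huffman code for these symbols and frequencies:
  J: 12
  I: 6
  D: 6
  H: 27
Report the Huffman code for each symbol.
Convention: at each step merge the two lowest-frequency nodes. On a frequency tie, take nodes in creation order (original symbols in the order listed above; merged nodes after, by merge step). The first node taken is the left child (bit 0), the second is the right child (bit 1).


Huffman tree construction:
Step 1: Merge I(6) + D(6) = 12
Step 2: Merge J(12) + (I+D)(12) = 24
Step 3: Merge (J+(I+D))(24) + H(27) = 51
Read each symbol's code off the tree from the root (left child = 0, right child = 1).

Codes:
  J: 00 (length 2)
  I: 010 (length 3)
  D: 011 (length 3)
  H: 1 (length 1)
Average code length: 87/51 = 1.7059 bits/symbol


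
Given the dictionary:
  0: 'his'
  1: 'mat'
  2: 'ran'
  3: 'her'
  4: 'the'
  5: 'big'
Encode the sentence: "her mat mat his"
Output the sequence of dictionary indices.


Look up each word in the dictionary:
  'her' -> 3
  'mat' -> 1
  'mat' -> 1
  'his' -> 0

Encoded: [3, 1, 1, 0]


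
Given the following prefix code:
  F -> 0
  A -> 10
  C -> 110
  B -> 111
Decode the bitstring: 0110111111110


Decoding step by step:
Bits 0 -> F
Bits 110 -> C
Bits 111 -> B
Bits 111 -> B
Bits 110 -> C


Decoded message: FCBBC


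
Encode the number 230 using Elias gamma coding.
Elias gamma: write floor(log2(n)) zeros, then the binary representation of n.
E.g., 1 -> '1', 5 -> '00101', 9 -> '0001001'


num_bits = floor(log2(230)) + 1 = 8
leading_zeros = num_bits - 1 = 7
binary(230) = 11100110

Elias gamma(230) = '0000000' + '11100110' = 000000011100110 (15 bits)


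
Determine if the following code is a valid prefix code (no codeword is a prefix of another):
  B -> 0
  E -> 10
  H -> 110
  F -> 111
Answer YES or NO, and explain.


Checking each pair (does one codeword prefix another?):
  B='0' vs E='10': no prefix
  B='0' vs H='110': no prefix
  B='0' vs F='111': no prefix
  E='10' vs B='0': no prefix
  E='10' vs H='110': no prefix
  E='10' vs F='111': no prefix
  H='110' vs B='0': no prefix
  H='110' vs E='10': no prefix
  H='110' vs F='111': no prefix
  F='111' vs B='0': no prefix
  F='111' vs E='10': no prefix
  F='111' vs H='110': no prefix
No violation found over all pairs.

YES -- this is a valid prefix code. No codeword is a prefix of any other codeword.


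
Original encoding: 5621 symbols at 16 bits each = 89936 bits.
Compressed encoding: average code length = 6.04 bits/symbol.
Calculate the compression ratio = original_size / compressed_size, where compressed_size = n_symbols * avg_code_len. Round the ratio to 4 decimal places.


original_size = n_symbols * orig_bits = 5621 * 16 = 89936 bits
compressed_size = n_symbols * avg_code_len = 5621 * 6.04 = 33950.84 bits
ratio = original_size / compressed_size = 89936 / 33950.84 = 2.649

Compression ratio = 2.649


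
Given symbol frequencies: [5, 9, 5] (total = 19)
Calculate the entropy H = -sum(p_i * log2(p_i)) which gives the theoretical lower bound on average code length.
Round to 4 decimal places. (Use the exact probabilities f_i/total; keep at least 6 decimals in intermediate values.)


Per-symbol terms -p_i * log2(p_i) with p_i = f_i/19:
  p = 5/19 = 0.263158: log2(p) = -1.925999, -p*log2(p) = 0.506842
  p = 9/19 = 0.473684: log2(p) = -1.078003, -p*log2(p) = 0.510633
  p = 5/19 = 0.263158: log2(p) = -1.925999, -p*log2(p) = 0.506842
H = 0.506842 + 0.510633 + 0.506842 = 1.524317

H = 1.5243 bits/symbol


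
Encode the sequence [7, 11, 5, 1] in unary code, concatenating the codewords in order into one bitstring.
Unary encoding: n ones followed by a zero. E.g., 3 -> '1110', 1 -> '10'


Encode each number as n ones followed by a terminating 0:
  7 -> 11111110 (8 bits)
  11 -> 111111111110 (12 bits)
  5 -> 111110 (6 bits)
  1 -> 10 (2 bits)
Total length = 8 + 12 + 6 + 2 = 28 bits.

Unary([7, 11, 5, 1]) = 1111111011111111111011111010 (28 bits)


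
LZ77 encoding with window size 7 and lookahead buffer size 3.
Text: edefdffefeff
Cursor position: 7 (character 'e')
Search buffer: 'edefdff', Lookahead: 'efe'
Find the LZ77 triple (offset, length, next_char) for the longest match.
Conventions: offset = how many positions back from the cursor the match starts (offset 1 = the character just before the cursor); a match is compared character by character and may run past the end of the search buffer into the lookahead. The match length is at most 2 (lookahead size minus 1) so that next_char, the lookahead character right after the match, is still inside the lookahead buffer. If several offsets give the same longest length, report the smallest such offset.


Try each offset into the search buffer:
  offset=1 (pos 6, char 'f'): match length 0
  offset=2 (pos 5, char 'f'): match length 0
  offset=3 (pos 4, char 'd'): match length 0
  offset=4 (pos 3, char 'f'): match length 0
  offset=5 (pos 2, char 'e'): match length 2
  offset=6 (pos 1, char 'd'): match length 0
  offset=7 (pos 0, char 'e'): match length 1
Longest match has length 2 at offset 5.
next_char = character at position 7 + 2 = 9 -> 'e'

Best match: offset=5, length=2 (matching 'ef' starting at position 2)
LZ77 triple: (5, 2, 'e')


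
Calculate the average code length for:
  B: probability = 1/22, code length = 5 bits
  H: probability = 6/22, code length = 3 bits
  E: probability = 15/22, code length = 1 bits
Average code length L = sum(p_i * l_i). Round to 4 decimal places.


Weighted contributions p_i * l_i:
  B: (1/22) * 5 = 5/22
  H: (6/22) * 3 = 18/22
  E: (15/22) * 1 = 15/22
Sum = (5 + 18 + 15)/22 = 38/22

L = 38/22 = 1.7273 bits/symbol


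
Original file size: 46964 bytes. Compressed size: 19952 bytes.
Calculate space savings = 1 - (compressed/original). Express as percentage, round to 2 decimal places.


ratio = compressed/original = 19952/46964 = 0.424836
savings = 1 - ratio = 1 - 0.424836 = 0.575164
as a percentage: 0.575164 * 100 = 57.52%

Space savings = 1 - 19952/46964 = 57.52%


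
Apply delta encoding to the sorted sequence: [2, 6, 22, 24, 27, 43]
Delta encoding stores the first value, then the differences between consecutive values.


First value: 2
Deltas:
  6 - 2 = 4
  22 - 6 = 16
  24 - 22 = 2
  27 - 24 = 3
  43 - 27 = 16


Delta encoded: [2, 4, 16, 2, 3, 16]


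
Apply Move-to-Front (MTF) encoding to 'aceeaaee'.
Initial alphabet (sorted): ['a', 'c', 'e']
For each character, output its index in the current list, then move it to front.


MTF encoding:
'a': index 0 in ['a', 'c', 'e'] -> ['a', 'c', 'e']
'c': index 1 in ['a', 'c', 'e'] -> ['c', 'a', 'e']
'e': index 2 in ['c', 'a', 'e'] -> ['e', 'c', 'a']
'e': index 0 in ['e', 'c', 'a'] -> ['e', 'c', 'a']
'a': index 2 in ['e', 'c', 'a'] -> ['a', 'e', 'c']
'a': index 0 in ['a', 'e', 'c'] -> ['a', 'e', 'c']
'e': index 1 in ['a', 'e', 'c'] -> ['e', 'a', 'c']
'e': index 0 in ['e', 'a', 'c'] -> ['e', 'a', 'c']


Output: [0, 1, 2, 0, 2, 0, 1, 0]


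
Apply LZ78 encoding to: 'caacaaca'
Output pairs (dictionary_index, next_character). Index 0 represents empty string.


LZ78 encoding steps:
Dictionary: {0: ''}
Step 1: w='' (idx 0), next='c' -> output (0, 'c'), add 'c' as idx 1
Step 2: w='' (idx 0), next='a' -> output (0, 'a'), add 'a' as idx 2
Step 3: w='a' (idx 2), next='c' -> output (2, 'c'), add 'ac' as idx 3
Step 4: w='a' (idx 2), next='a' -> output (2, 'a'), add 'aa' as idx 4
Step 5: w='c' (idx 1), next='a' -> output (1, 'a'), add 'ca' as idx 5


Encoded: [(0, 'c'), (0, 'a'), (2, 'c'), (2, 'a'), (1, 'a')]


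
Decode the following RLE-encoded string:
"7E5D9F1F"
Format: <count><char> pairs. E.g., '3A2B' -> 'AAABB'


Expanding each <count><char> pair:
  7E -> 'EEEEEEE'
  5D -> 'DDDDD'
  9F -> 'FFFFFFFFF'
  1F -> 'F'

Decoded = EEEEEEEDDDDDFFFFFFFFFF


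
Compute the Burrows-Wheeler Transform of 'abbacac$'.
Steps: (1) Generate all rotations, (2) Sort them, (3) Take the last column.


Rotations (sorted):
  0: $abbacac -> last char: c
  1: abbacac$ -> last char: $
  2: ac$abbac -> last char: c
  3: acac$abb -> last char: b
  4: bacac$ab -> last char: b
  5: bbacac$a -> last char: a
  6: c$abbaca -> last char: a
  7: cac$abba -> last char: a


BWT = c$cbbaaa


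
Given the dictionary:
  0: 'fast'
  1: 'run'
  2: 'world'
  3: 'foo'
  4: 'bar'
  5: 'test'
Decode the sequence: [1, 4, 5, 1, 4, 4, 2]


Look up each index in the dictionary:
  1 -> 'run'
  4 -> 'bar'
  5 -> 'test'
  1 -> 'run'
  4 -> 'bar'
  4 -> 'bar'
  2 -> 'world'

Decoded: "run bar test run bar bar world"


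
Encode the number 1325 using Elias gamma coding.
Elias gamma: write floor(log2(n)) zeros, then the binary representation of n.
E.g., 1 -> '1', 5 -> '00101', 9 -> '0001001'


num_bits = floor(log2(1325)) + 1 = 11
leading_zeros = num_bits - 1 = 10
binary(1325) = 10100101101

Elias gamma(1325) = '0000000000' + '10100101101' = 000000000010100101101 (21 bits)


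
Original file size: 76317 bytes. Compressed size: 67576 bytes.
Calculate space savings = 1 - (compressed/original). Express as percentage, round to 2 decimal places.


ratio = compressed/original = 67576/76317 = 0.885465
savings = 1 - ratio = 1 - 0.885465 = 0.114535
as a percentage: 0.114535 * 100 = 11.45%

Space savings = 1 - 67576/76317 = 11.45%


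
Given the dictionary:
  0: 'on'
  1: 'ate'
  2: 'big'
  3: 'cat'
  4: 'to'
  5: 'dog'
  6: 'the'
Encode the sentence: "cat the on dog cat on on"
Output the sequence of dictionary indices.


Look up each word in the dictionary:
  'cat' -> 3
  'the' -> 6
  'on' -> 0
  'dog' -> 5
  'cat' -> 3
  'on' -> 0
  'on' -> 0

Encoded: [3, 6, 0, 5, 3, 0, 0]


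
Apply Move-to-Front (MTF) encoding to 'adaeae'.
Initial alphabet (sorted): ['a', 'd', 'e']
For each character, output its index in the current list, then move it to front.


MTF encoding:
'a': index 0 in ['a', 'd', 'e'] -> ['a', 'd', 'e']
'd': index 1 in ['a', 'd', 'e'] -> ['d', 'a', 'e']
'a': index 1 in ['d', 'a', 'e'] -> ['a', 'd', 'e']
'e': index 2 in ['a', 'd', 'e'] -> ['e', 'a', 'd']
'a': index 1 in ['e', 'a', 'd'] -> ['a', 'e', 'd']
'e': index 1 in ['a', 'e', 'd'] -> ['e', 'a', 'd']


Output: [0, 1, 1, 2, 1, 1]


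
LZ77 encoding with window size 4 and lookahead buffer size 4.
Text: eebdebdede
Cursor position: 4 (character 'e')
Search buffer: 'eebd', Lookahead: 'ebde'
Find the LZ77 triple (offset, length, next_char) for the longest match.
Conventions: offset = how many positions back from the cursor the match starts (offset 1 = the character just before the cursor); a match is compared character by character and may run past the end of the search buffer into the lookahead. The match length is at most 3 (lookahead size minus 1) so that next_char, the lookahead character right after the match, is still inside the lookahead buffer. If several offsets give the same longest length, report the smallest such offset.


Try each offset into the search buffer:
  offset=1 (pos 3, char 'd'): match length 0
  offset=2 (pos 2, char 'b'): match length 0
  offset=3 (pos 1, char 'e'): match length 3
  offset=4 (pos 0, char 'e'): match length 1
Longest match has length 3 at offset 3.
next_char = character at position 4 + 3 = 7 -> 'e'

Best match: offset=3, length=3 (matching 'ebd' starting at position 1)
LZ77 triple: (3, 3, 'e')


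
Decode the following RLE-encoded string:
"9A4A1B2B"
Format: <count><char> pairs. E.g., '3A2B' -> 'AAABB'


Expanding each <count><char> pair:
  9A -> 'AAAAAAAAA'
  4A -> 'AAAA'
  1B -> 'B'
  2B -> 'BB'

Decoded = AAAAAAAAAAAAABBB


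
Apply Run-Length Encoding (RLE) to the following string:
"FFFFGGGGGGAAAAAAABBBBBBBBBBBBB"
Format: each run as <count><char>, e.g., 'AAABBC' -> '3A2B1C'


Scanning runs left to right:
  i=0: run of 'F' x 4 -> '4F'
  i=4: run of 'G' x 6 -> '6G'
  i=10: run of 'A' x 7 -> '7A'
  i=17: run of 'B' x 13 -> '13B'

RLE = 4F6G7A13B


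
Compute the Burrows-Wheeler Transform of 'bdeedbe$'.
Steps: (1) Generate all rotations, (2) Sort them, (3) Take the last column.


Rotations (sorted):
  0: $bdeedbe -> last char: e
  1: bdeedbe$ -> last char: $
  2: be$bdeed -> last char: d
  3: dbe$bdee -> last char: e
  4: deedbe$b -> last char: b
  5: e$bdeedb -> last char: b
  6: edbe$bde -> last char: e
  7: eedbe$bd -> last char: d


BWT = e$debbed


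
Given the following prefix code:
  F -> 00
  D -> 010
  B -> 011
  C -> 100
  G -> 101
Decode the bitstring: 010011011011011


Decoding step by step:
Bits 010 -> D
Bits 011 -> B
Bits 011 -> B
Bits 011 -> B
Bits 011 -> B


Decoded message: DBBBB


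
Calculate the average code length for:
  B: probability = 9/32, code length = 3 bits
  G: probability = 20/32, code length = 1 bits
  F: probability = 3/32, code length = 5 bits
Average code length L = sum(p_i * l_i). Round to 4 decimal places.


Weighted contributions p_i * l_i:
  B: (9/32) * 3 = 27/32
  G: (20/32) * 1 = 20/32
  F: (3/32) * 5 = 15/32
Sum = (27 + 20 + 15)/32 = 62/32

L = 62/32 = 1.9375 bits/symbol


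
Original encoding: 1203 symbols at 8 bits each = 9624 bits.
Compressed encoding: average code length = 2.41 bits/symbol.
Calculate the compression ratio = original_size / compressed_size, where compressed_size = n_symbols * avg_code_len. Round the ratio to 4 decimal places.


original_size = n_symbols * orig_bits = 1203 * 8 = 9624 bits
compressed_size = n_symbols * avg_code_len = 1203 * 2.41 = 2899.23 bits
ratio = original_size / compressed_size = 9624 / 2899.23 = 3.3195

Compression ratio = 3.3195


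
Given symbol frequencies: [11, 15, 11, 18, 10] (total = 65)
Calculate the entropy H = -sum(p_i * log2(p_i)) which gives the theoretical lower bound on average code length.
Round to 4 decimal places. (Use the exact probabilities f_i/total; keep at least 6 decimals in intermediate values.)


Per-symbol terms -p_i * log2(p_i) with p_i = f_i/65:
  p = 11/65 = 0.169231: log2(p) = -2.562936, -p*log2(p) = 0.433728
  p = 15/65 = 0.230769: log2(p) = -2.115477, -p*log2(p) = 0.488187
  p = 11/65 = 0.169231: log2(p) = -2.562936, -p*log2(p) = 0.433728
  p = 18/65 = 0.276923: log2(p) = -1.852443, -p*log2(p) = 0.512984
  p = 10/65 = 0.153846: log2(p) = -2.700440, -p*log2(p) = 0.415452
H = 0.433728 + 0.488187 + 0.433728 + 0.512984 + 0.415452 = 2.284079

H = 2.2841 bits/symbol


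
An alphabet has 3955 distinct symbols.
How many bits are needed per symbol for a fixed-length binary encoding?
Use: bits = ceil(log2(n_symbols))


log2(3955) = 11.9495
Bracket: 2^11 = 2048 < 3955 <= 2^12 = 4096
So ceil(log2(3955)) = 12

bits = ceil(log2(3955)) = ceil(11.9495) = 12 bits


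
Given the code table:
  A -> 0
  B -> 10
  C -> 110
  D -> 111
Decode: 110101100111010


Decoding:
110 -> C
10 -> B
110 -> C
0 -> A
111 -> D
0 -> A
10 -> B


Result: CBCADAB


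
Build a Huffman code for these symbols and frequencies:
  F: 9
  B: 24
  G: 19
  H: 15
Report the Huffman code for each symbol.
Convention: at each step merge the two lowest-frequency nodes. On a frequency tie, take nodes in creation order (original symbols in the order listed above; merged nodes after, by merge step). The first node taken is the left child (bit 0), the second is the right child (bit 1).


Huffman tree construction:
Step 1: Merge F(9) + H(15) = 24
Step 2: Merge G(19) + B(24) = 43
Step 3: Merge (F+H)(24) + (G+B)(43) = 67
Read each symbol's code off the tree from the root (left child = 0, right child = 1).

Codes:
  F: 00 (length 2)
  B: 11 (length 2)
  G: 10 (length 2)
  H: 01 (length 2)
Average code length: 134/67 = 2.0000 bits/symbol


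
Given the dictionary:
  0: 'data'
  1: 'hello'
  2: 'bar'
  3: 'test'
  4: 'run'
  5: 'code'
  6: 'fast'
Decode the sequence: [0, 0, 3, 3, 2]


Look up each index in the dictionary:
  0 -> 'data'
  0 -> 'data'
  3 -> 'test'
  3 -> 'test'
  2 -> 'bar'

Decoded: "data data test test bar"


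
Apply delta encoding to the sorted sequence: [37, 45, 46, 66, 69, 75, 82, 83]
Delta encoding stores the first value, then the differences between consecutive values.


First value: 37
Deltas:
  45 - 37 = 8
  46 - 45 = 1
  66 - 46 = 20
  69 - 66 = 3
  75 - 69 = 6
  82 - 75 = 7
  83 - 82 = 1


Delta encoded: [37, 8, 1, 20, 3, 6, 7, 1]


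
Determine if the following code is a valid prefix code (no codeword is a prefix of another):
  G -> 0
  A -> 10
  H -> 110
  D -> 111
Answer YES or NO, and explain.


Checking each pair (does one codeword prefix another?):
  G='0' vs A='10': no prefix
  G='0' vs H='110': no prefix
  G='0' vs D='111': no prefix
  A='10' vs G='0': no prefix
  A='10' vs H='110': no prefix
  A='10' vs D='111': no prefix
  H='110' vs G='0': no prefix
  H='110' vs A='10': no prefix
  H='110' vs D='111': no prefix
  D='111' vs G='0': no prefix
  D='111' vs A='10': no prefix
  D='111' vs H='110': no prefix
No violation found over all pairs.

YES -- this is a valid prefix code. No codeword is a prefix of any other codeword.


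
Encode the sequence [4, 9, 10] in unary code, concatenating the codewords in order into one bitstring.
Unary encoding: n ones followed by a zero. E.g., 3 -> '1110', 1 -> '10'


Encode each number as n ones followed by a terminating 0:
  4 -> 11110 (5 bits)
  9 -> 1111111110 (10 bits)
  10 -> 11111111110 (11 bits)
Total length = 5 + 10 + 11 = 26 bits.

Unary([4, 9, 10]) = 11110111111111011111111110 (26 bits)


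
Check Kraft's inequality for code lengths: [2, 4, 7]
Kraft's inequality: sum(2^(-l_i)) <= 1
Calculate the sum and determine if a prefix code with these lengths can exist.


Sum = 2^(-2) + 2^(-4) + 2^(-7)
    = 0.25 + 0.0625 + 0.0078125
    = 41/128 = 0.3203125
Since 0.3203125 <= 1, Kraft's inequality IS satisfied.
A prefix code with these lengths CAN exist.

Kraft sum = 0.3203125. Satisfied.


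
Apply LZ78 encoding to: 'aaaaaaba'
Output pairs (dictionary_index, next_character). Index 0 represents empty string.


LZ78 encoding steps:
Dictionary: {0: ''}
Step 1: w='' (idx 0), next='a' -> output (0, 'a'), add 'a' as idx 1
Step 2: w='a' (idx 1), next='a' -> output (1, 'a'), add 'aa' as idx 2
Step 3: w='aa' (idx 2), next='a' -> output (2, 'a'), add 'aaa' as idx 3
Step 4: w='' (idx 0), next='b' -> output (0, 'b'), add 'b' as idx 4
Step 5: w='a' (idx 1), end of input -> output (1, '')


Encoded: [(0, 'a'), (1, 'a'), (2, 'a'), (0, 'b'), (1, '')]


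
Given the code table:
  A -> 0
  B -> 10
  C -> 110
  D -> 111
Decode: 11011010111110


Decoding:
110 -> C
110 -> C
10 -> B
111 -> D
110 -> C


Result: CCBDC


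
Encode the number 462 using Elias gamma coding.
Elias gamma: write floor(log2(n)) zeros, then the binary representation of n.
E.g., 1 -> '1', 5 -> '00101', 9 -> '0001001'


num_bits = floor(log2(462)) + 1 = 9
leading_zeros = num_bits - 1 = 8
binary(462) = 111001110

Elias gamma(462) = '00000000' + '111001110' = 00000000111001110 (17 bits)


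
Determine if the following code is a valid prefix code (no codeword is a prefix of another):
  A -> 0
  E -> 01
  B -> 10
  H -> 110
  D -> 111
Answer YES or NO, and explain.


Checking each pair (does one codeword prefix another?):
  A='0' vs E='01': prefix -- VIOLATION

NO -- this is NOT a valid prefix code. A (0) is a prefix of E (01).


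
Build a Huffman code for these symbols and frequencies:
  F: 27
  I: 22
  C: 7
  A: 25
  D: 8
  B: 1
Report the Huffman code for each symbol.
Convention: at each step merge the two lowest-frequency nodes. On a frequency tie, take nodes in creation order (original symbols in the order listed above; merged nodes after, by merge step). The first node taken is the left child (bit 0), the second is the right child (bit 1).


Huffman tree construction:
Step 1: Merge B(1) + C(7) = 8
Step 2: Merge D(8) + (B+C)(8) = 16
Step 3: Merge (D+(B+C))(16) + I(22) = 38
Step 4: Merge A(25) + F(27) = 52
Step 5: Merge ((D+(B+C))+I)(38) + (A+F)(52) = 90
Read each symbol's code off the tree from the root (left child = 0, right child = 1).

Codes:
  F: 11 (length 2)
  I: 01 (length 2)
  C: 0011 (length 4)
  A: 10 (length 2)
  D: 000 (length 3)
  B: 0010 (length 4)
Average code length: 204/90 = 2.2667 bits/symbol


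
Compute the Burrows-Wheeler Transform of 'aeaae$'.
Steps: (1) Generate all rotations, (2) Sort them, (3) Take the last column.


Rotations (sorted):
  0: $aeaae -> last char: e
  1: aae$ae -> last char: e
  2: ae$aea -> last char: a
  3: aeaae$ -> last char: $
  4: e$aeaa -> last char: a
  5: eaae$a -> last char: a


BWT = eea$aa


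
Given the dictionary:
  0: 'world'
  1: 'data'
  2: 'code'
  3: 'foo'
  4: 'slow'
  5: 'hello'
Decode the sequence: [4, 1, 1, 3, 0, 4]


Look up each index in the dictionary:
  4 -> 'slow'
  1 -> 'data'
  1 -> 'data'
  3 -> 'foo'
  0 -> 'world'
  4 -> 'slow'

Decoded: "slow data data foo world slow"


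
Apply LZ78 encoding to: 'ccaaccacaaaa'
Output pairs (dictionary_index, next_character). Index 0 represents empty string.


LZ78 encoding steps:
Dictionary: {0: ''}
Step 1: w='' (idx 0), next='c' -> output (0, 'c'), add 'c' as idx 1
Step 2: w='c' (idx 1), next='a' -> output (1, 'a'), add 'ca' as idx 2
Step 3: w='' (idx 0), next='a' -> output (0, 'a'), add 'a' as idx 3
Step 4: w='c' (idx 1), next='c' -> output (1, 'c'), add 'cc' as idx 4
Step 5: w='a' (idx 3), next='c' -> output (3, 'c'), add 'ac' as idx 5
Step 6: w='a' (idx 3), next='a' -> output (3, 'a'), add 'aa' as idx 6
Step 7: w='aa' (idx 6), end of input -> output (6, '')


Encoded: [(0, 'c'), (1, 'a'), (0, 'a'), (1, 'c'), (3, 'c'), (3, 'a'), (6, '')]


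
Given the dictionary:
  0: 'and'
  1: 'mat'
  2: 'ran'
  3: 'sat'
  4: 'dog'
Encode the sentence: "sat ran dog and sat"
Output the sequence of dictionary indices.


Look up each word in the dictionary:
  'sat' -> 3
  'ran' -> 2
  'dog' -> 4
  'and' -> 0
  'sat' -> 3

Encoded: [3, 2, 4, 0, 3]


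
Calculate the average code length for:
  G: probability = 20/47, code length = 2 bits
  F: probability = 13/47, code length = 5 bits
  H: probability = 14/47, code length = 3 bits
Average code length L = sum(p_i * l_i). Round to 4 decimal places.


Weighted contributions p_i * l_i:
  G: (20/47) * 2 = 40/47
  F: (13/47) * 5 = 65/47
  H: (14/47) * 3 = 42/47
Sum = (40 + 65 + 42)/47 = 147/47

L = 147/47 = 3.1277 bits/symbol


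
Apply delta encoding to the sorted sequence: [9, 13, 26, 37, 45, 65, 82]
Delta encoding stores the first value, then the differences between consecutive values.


First value: 9
Deltas:
  13 - 9 = 4
  26 - 13 = 13
  37 - 26 = 11
  45 - 37 = 8
  65 - 45 = 20
  82 - 65 = 17


Delta encoded: [9, 4, 13, 11, 8, 20, 17]


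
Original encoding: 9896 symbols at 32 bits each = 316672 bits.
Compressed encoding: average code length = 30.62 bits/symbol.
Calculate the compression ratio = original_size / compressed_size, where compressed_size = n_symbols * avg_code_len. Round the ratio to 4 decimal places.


original_size = n_symbols * orig_bits = 9896 * 32 = 316672 bits
compressed_size = n_symbols * avg_code_len = 9896 * 30.62 = 303015.52 bits
ratio = original_size / compressed_size = 316672 / 303015.52 = 1.0451

Compression ratio = 1.0451


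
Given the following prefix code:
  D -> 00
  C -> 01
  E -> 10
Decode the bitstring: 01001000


Decoding step by step:
Bits 01 -> C
Bits 00 -> D
Bits 10 -> E
Bits 00 -> D


Decoded message: CDED


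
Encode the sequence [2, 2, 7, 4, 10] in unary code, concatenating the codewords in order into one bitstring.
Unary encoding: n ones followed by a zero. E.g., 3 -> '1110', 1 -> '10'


Encode each number as n ones followed by a terminating 0:
  2 -> 110 (3 bits)
  2 -> 110 (3 bits)
  7 -> 11111110 (8 bits)
  4 -> 11110 (5 bits)
  10 -> 11111111110 (11 bits)
Total length = 3 + 3 + 8 + 5 + 11 = 30 bits.

Unary([2, 2, 7, 4, 10]) = 110110111111101111011111111110 (30 bits)


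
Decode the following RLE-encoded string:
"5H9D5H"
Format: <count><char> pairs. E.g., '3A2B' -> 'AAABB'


Expanding each <count><char> pair:
  5H -> 'HHHHH'
  9D -> 'DDDDDDDDD'
  5H -> 'HHHHH'

Decoded = HHHHHDDDDDDDDDHHHHH


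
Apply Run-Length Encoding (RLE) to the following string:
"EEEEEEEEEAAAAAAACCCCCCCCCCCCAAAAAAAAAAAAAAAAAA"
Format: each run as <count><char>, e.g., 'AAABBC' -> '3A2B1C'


Scanning runs left to right:
  i=0: run of 'E' x 9 -> '9E'
  i=9: run of 'A' x 7 -> '7A'
  i=16: run of 'C' x 12 -> '12C'
  i=28: run of 'A' x 18 -> '18A'

RLE = 9E7A12C18A


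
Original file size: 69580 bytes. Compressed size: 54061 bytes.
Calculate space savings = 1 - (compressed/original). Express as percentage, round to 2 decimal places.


ratio = compressed/original = 54061/69580 = 0.776962
savings = 1 - ratio = 1 - 0.776962 = 0.223038
as a percentage: 0.223038 * 100 = 22.3%

Space savings = 1 - 54061/69580 = 22.3%


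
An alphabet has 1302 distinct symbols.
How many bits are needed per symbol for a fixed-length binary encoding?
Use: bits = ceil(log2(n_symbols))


log2(1302) = 10.3465
Bracket: 2^10 = 1024 < 1302 <= 2^11 = 2048
So ceil(log2(1302)) = 11

bits = ceil(log2(1302)) = ceil(10.3465) = 11 bits


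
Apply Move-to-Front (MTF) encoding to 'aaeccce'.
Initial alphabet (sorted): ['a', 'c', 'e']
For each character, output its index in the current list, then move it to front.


MTF encoding:
'a': index 0 in ['a', 'c', 'e'] -> ['a', 'c', 'e']
'a': index 0 in ['a', 'c', 'e'] -> ['a', 'c', 'e']
'e': index 2 in ['a', 'c', 'e'] -> ['e', 'a', 'c']
'c': index 2 in ['e', 'a', 'c'] -> ['c', 'e', 'a']
'c': index 0 in ['c', 'e', 'a'] -> ['c', 'e', 'a']
'c': index 0 in ['c', 'e', 'a'] -> ['c', 'e', 'a']
'e': index 1 in ['c', 'e', 'a'] -> ['e', 'c', 'a']


Output: [0, 0, 2, 2, 0, 0, 1]


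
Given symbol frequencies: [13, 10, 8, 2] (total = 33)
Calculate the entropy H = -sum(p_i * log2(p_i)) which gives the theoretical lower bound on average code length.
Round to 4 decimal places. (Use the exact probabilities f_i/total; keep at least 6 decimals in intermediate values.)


Per-symbol terms -p_i * log2(p_i) with p_i = f_i/33:
  p = 13/33 = 0.393939: log2(p) = -1.343954, -p*log2(p) = 0.529437
  p = 10/33 = 0.303030: log2(p) = -1.722466, -p*log2(p) = 0.521959
  p = 8/33 = 0.242424: log2(p) = -2.044394, -p*log2(p) = 0.495611
  p = 2/33 = 0.060606: log2(p) = -4.044394, -p*log2(p) = 0.245115
H = 0.529437 + 0.521959 + 0.495611 + 0.245115 = 1.792122

H = 1.7921 bits/symbol


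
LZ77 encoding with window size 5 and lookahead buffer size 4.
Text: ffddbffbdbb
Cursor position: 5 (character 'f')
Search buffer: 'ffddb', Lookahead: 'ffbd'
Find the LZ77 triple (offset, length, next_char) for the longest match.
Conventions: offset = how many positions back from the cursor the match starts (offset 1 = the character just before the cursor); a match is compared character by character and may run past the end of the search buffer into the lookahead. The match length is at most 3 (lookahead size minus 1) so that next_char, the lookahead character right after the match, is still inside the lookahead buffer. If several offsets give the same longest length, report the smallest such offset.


Try each offset into the search buffer:
  offset=1 (pos 4, char 'b'): match length 0
  offset=2 (pos 3, char 'd'): match length 0
  offset=3 (pos 2, char 'd'): match length 0
  offset=4 (pos 1, char 'f'): match length 1
  offset=5 (pos 0, char 'f'): match length 2
Longest match has length 2 at offset 5.
next_char = character at position 5 + 2 = 7 -> 'b'

Best match: offset=5, length=2 (matching 'ff' starting at position 0)
LZ77 triple: (5, 2, 'b')


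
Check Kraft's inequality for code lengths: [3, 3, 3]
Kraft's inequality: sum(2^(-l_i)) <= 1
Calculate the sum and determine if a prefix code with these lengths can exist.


Sum = 2^(-3) + 2^(-3) + 2^(-3)
    = 0.125 + 0.125 + 0.125
    = 3/8 = 0.375
Since 0.375 <= 1, Kraft's inequality IS satisfied.
A prefix code with these lengths CAN exist.

Kraft sum = 0.375. Satisfied.


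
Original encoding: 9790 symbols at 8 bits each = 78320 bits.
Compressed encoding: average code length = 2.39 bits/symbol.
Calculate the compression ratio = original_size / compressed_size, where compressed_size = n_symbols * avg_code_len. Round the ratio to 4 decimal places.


original_size = n_symbols * orig_bits = 9790 * 8 = 78320 bits
compressed_size = n_symbols * avg_code_len = 9790 * 2.39 = 23398.1 bits
ratio = original_size / compressed_size = 78320 / 23398.1 = 3.3473

Compression ratio = 3.3473


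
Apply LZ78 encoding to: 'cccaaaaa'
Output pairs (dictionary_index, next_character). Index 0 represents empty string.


LZ78 encoding steps:
Dictionary: {0: ''}
Step 1: w='' (idx 0), next='c' -> output (0, 'c'), add 'c' as idx 1
Step 2: w='c' (idx 1), next='c' -> output (1, 'c'), add 'cc' as idx 2
Step 3: w='' (idx 0), next='a' -> output (0, 'a'), add 'a' as idx 3
Step 4: w='a' (idx 3), next='a' -> output (3, 'a'), add 'aa' as idx 4
Step 5: w='aa' (idx 4), end of input -> output (4, '')


Encoded: [(0, 'c'), (1, 'c'), (0, 'a'), (3, 'a'), (4, '')]


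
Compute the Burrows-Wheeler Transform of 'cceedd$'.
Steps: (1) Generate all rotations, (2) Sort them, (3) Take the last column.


Rotations (sorted):
  0: $cceedd -> last char: d
  1: cceedd$ -> last char: $
  2: ceedd$c -> last char: c
  3: d$cceed -> last char: d
  4: dd$ccee -> last char: e
  5: edd$cce -> last char: e
  6: eedd$cc -> last char: c


BWT = d$cdeec


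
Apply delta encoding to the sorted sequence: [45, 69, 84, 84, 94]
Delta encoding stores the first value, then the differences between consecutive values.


First value: 45
Deltas:
  69 - 45 = 24
  84 - 69 = 15
  84 - 84 = 0
  94 - 84 = 10


Delta encoded: [45, 24, 15, 0, 10]


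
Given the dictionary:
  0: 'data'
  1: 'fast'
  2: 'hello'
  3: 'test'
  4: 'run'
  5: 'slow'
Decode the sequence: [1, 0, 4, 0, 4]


Look up each index in the dictionary:
  1 -> 'fast'
  0 -> 'data'
  4 -> 'run'
  0 -> 'data'
  4 -> 'run'

Decoded: "fast data run data run"


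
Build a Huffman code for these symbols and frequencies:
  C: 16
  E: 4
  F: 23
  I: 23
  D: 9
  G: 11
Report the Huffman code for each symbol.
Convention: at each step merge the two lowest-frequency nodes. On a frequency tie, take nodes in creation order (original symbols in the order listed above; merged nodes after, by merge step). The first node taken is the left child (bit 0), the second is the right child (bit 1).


Huffman tree construction:
Step 1: Merge E(4) + D(9) = 13
Step 2: Merge G(11) + (E+D)(13) = 24
Step 3: Merge C(16) + F(23) = 39
Step 4: Merge I(23) + (G+(E+D))(24) = 47
Step 5: Merge (C+F)(39) + (I+(G+(E+D)))(47) = 86
Read each symbol's code off the tree from the root (left child = 0, right child = 1).

Codes:
  C: 00 (length 2)
  E: 1110 (length 4)
  F: 01 (length 2)
  I: 10 (length 2)
  D: 1111 (length 4)
  G: 110 (length 3)
Average code length: 209/86 = 2.4302 bits/symbol


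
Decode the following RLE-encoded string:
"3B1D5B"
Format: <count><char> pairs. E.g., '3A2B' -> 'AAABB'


Expanding each <count><char> pair:
  3B -> 'BBB'
  1D -> 'D'
  5B -> 'BBBBB'

Decoded = BBBDBBBBB


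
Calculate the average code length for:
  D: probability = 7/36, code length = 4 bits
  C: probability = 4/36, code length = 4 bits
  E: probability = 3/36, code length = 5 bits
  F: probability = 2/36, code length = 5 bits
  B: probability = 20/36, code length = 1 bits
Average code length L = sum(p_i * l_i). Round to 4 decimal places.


Weighted contributions p_i * l_i:
  D: (7/36) * 4 = 28/36
  C: (4/36) * 4 = 16/36
  E: (3/36) * 5 = 15/36
  F: (2/36) * 5 = 10/36
  B: (20/36) * 1 = 20/36
Sum = (28 + 16 + 15 + 10 + 20)/36 = 89/36

L = 89/36 = 2.4722 bits/symbol


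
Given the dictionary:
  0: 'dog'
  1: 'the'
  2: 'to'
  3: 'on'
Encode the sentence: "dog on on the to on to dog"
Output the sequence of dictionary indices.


Look up each word in the dictionary:
  'dog' -> 0
  'on' -> 3
  'on' -> 3
  'the' -> 1
  'to' -> 2
  'on' -> 3
  'to' -> 2
  'dog' -> 0

Encoded: [0, 3, 3, 1, 2, 3, 2, 0]


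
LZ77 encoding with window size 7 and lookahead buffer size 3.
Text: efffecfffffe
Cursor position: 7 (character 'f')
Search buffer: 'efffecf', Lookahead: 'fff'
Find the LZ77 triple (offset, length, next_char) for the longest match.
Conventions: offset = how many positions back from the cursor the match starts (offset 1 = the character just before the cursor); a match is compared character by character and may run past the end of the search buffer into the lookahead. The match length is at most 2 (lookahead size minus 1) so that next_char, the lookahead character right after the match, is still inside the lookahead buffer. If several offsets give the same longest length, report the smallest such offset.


Try each offset into the search buffer:
  offset=1 (pos 6, char 'f'): match length 2
  offset=2 (pos 5, char 'c'): match length 0
  offset=3 (pos 4, char 'e'): match length 0
  offset=4 (pos 3, char 'f'): match length 1
  offset=5 (pos 2, char 'f'): match length 2
  offset=6 (pos 1, char 'f'): match length 2
  offset=7 (pos 0, char 'e'): match length 0
Longest match has length 2, found at offsets 1, 5, 6; take the smallest, offset 1.
next_char = character at position 7 + 2 = 9 -> 'f'

Best match: offset=1, length=2 (matching 'ff' starting at position 6)
LZ77 triple: (1, 2, 'f')


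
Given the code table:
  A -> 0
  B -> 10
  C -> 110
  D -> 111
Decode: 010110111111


Decoding:
0 -> A
10 -> B
110 -> C
111 -> D
111 -> D


Result: ABCDD


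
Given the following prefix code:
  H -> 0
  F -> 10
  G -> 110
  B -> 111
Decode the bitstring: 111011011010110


Decoding step by step:
Bits 111 -> B
Bits 0 -> H
Bits 110 -> G
Bits 110 -> G
Bits 10 -> F
Bits 110 -> G


Decoded message: BHGGFG


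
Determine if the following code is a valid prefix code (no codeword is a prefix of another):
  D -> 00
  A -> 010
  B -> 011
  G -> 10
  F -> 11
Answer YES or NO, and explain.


Checking each pair (does one codeword prefix another?):
  D='00' vs A='010': no prefix
  D='00' vs B='011': no prefix
  D='00' vs G='10': no prefix
  D='00' vs F='11': no prefix
  A='010' vs D='00': no prefix
  A='010' vs B='011': no prefix
  A='010' vs G='10': no prefix
  A='010' vs F='11': no prefix
  B='011' vs D='00': no prefix
  B='011' vs A='010': no prefix
  B='011' vs G='10': no prefix
  B='011' vs F='11': no prefix
  G='10' vs D='00': no prefix
  G='10' vs A='010': no prefix
  G='10' vs B='011': no prefix
  G='10' vs F='11': no prefix
  F='11' vs D='00': no prefix
  F='11' vs A='010': no prefix
  F='11' vs B='011': no prefix
  F='11' vs G='10': no prefix
No violation found over all pairs.

YES -- this is a valid prefix code. No codeword is a prefix of any other codeword.
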